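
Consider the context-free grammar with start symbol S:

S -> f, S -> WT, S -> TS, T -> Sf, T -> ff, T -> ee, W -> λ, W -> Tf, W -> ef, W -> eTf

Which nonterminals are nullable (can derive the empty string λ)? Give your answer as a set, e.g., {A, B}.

Directly nullable (have an ε-rule): {W}.
Not nullable: S, T — each has a terminal in every rule's right-hand side or depends on a non-nullable symbol.

{W}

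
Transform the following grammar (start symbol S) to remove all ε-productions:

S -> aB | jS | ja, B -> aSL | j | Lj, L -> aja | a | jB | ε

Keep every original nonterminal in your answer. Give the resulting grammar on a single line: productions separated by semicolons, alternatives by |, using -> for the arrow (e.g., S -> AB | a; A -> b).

S -> aB | jS | ja; B -> j | Lj | aS | aSL; L -> a | jB | aja

Nullable set: {L}.
B -> Lj: L nullable, giving Lj | j.
B -> aSL: L nullable, giving aS | aSL.
Drop L -> ε.
Unchanged (no nullable symbols): S -> aB; S -> jS; S -> ja; B -> j; L -> a; L -> aja; L -> jB.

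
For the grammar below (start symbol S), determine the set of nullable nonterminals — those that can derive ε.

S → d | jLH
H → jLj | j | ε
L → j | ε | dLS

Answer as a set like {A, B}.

Directly nullable (have an ε-rule): {H, L}.
Not nullable: S — each has a terminal in every rule's right-hand side or depends on a non-nullable symbol.

{H, L}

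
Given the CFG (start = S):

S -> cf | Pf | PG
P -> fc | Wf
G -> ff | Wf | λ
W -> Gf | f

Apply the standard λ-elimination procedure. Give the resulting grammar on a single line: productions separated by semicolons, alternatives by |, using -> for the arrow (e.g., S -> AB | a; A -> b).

S -> P | PG | Pf | cf; G -> Wf | ff; P -> Wf | fc; W -> f | Gf

Nullable set: {G}.
S -> PG: G nullable, giving P | PG.
Drop G -> λ.
W -> Gf: G nullable, giving Gf | f.
Unchanged (no nullable symbols): S -> Pf; S -> cf; G -> Wf; G -> ff; P -> Wf; P -> fc; W -> f.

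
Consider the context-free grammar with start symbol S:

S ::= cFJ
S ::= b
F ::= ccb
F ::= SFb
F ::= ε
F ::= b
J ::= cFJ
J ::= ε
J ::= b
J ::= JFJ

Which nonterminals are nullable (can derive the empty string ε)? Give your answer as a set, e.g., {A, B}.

Directly nullable (have an ε-rule): {F, J}.
Not nullable: S — each has a terminal in every rule's right-hand side or depends on a non-nullable symbol.

{F, J}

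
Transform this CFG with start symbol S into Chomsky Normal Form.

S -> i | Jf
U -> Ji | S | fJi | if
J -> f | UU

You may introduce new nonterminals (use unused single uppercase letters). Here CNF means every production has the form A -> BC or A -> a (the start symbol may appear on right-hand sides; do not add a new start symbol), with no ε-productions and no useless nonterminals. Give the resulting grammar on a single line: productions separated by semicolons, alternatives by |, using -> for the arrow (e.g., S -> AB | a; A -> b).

S -> i | JA; A -> f; B -> i; C -> JB; J -> f | UU; U -> i | AC | BA | JA | JB

No ε-productions.
After unit-elimination: S -> i | Jf; J -> f | UU; U -> i | Jf | Ji | if | fJi.
TERM: introduce A -> f, B -> i and substitute in every rule of length ≥2.
BIN: U -> AJB becomes U -> AC, C -> JB.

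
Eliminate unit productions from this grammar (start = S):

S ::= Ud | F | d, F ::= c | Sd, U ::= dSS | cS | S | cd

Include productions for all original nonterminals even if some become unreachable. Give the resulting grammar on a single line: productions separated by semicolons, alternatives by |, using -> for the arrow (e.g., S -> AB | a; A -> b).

S -> c | d | Sd | Ud; F -> c | Sd; U -> c | d | Sd | Ud | cS | cd | dSS

Unit productions: S->F, U->S.
Unit pairs (A ⇒* B via units): (S,F), (U,F), (U,S).
S: inherits non-unit rules of {F, S} → Sd | Ud | c | d.
F: inherits non-unit rules of {F} → Sd | c.
U: inherits non-unit rules of {F, S, U} → Sd | Ud | c | cS | cd | d | dSS.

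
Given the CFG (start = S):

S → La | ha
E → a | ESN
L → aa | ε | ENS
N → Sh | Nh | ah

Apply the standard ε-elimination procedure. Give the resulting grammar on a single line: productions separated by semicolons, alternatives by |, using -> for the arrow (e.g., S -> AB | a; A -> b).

Nullable set: {L}.
S -> La: L nullable, giving La | a.
Drop L -> ε.
Unchanged (no nullable symbols): S -> ha; E -> ESN; E -> a; L -> ENS; L -> aa; N -> Nh; N -> Sh; N -> ah.

S -> a | La | ha; E -> a | ESN; L -> aa | ENS; N -> Nh | Sh | ah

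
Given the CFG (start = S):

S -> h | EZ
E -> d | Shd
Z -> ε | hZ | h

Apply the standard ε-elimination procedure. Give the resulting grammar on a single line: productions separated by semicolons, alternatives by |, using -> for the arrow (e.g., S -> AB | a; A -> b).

S -> E | h | EZ; E -> d | Shd; Z -> h | hZ

Nullable set: {Z}.
S -> EZ: Z nullable, giving E | EZ.
Drop Z -> ε.
Z -> hZ: Z nullable, giving h | hZ.
Unchanged (no nullable symbols): S -> h; E -> Shd; E -> d; Z -> h.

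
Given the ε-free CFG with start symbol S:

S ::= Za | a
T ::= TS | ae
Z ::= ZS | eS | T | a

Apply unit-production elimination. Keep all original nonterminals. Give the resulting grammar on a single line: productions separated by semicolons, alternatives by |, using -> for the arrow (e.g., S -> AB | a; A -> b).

Unit productions: Z->T.
Unit pairs (A ⇒* B via units): (Z,T).
S: inherits non-unit rules of {S} → Za | a.
T: inherits non-unit rules of {T} → TS | ae.
Z: inherits non-unit rules of {T, Z} → TS | ZS | a | ae | eS.

S -> a | Za; T -> TS | ae; Z -> a | TS | ZS | ae | eS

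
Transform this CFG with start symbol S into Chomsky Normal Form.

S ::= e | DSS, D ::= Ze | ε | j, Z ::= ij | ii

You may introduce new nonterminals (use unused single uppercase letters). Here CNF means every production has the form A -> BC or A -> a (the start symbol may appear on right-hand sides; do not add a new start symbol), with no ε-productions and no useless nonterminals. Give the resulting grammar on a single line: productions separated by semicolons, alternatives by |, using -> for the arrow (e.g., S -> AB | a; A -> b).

S -> e | DE | SS; A -> e; B -> i; C -> j; D -> j | ZA; E -> SS; Z -> BB | BC

Nullable: {D}; after ε-elimination: S -> e | SS | DSS; D -> j | Ze; Z -> ii | ij.
No unit productions to eliminate.
TERM: introduce A -> e, B -> i, C -> j and substitute in every rule of length ≥2.
BIN: S -> DSS becomes S -> DE, E -> SS.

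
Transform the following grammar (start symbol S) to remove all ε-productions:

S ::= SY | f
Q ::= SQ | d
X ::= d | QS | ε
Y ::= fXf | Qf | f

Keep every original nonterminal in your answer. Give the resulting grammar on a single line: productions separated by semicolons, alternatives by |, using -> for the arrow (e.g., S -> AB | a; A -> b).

S -> f | SY; Q -> d | SQ; X -> d | QS; Y -> f | Qf | ff | fXf

Nullable set: {X}.
Drop X -> ε.
Y -> fXf: X nullable, giving fXf | ff.
Unchanged (no nullable symbols): S -> SY; S -> f; Q -> SQ; Q -> d; X -> QS; X -> d; Y -> Qf; Y -> f.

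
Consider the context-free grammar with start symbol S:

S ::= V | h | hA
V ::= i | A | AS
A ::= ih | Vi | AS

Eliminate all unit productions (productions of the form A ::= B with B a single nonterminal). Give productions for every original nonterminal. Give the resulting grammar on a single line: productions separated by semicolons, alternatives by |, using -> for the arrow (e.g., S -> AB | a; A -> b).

Unit productions: S->V, V->A.
Unit pairs (A ⇒* B via units): (S,A), (S,V), (V,A).
S: inherits non-unit rules of {A, S, V} → AS | Vi | h | hA | i | ih.
A: inherits non-unit rules of {A} → AS | Vi | ih.
V: inherits non-unit rules of {A, V} → AS | Vi | i | ih.

S -> h | i | AS | Vi | hA | ih; A -> AS | Vi | ih; V -> i | AS | Vi | ih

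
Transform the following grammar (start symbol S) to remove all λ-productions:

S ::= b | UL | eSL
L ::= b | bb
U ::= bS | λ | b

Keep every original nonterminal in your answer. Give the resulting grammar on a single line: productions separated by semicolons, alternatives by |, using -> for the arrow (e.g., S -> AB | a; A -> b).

S -> L | b | UL | eSL; L -> b | bb; U -> b | bS

Nullable set: {U}.
S -> UL: U nullable, giving L | UL.
Drop U -> λ.
Unchanged (no nullable symbols): S -> b; S -> eSL; L -> b; L -> bb; U -> b; U -> bS.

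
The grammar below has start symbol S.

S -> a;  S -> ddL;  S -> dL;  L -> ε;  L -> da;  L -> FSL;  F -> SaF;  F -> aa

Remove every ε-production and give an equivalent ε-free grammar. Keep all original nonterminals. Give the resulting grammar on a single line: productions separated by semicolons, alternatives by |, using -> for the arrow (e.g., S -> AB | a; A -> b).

Nullable set: {L}.
S -> dL: L nullable, giving d | dL.
S -> ddL: L nullable, giving dd | ddL.
Drop L -> ε.
L -> FSL: L nullable, giving FS | FSL.
Unchanged (no nullable symbols): S -> a; F -> SaF; F -> aa; L -> da.

S -> a | d | dL | dd | ddL; F -> aa | SaF; L -> FS | da | FSL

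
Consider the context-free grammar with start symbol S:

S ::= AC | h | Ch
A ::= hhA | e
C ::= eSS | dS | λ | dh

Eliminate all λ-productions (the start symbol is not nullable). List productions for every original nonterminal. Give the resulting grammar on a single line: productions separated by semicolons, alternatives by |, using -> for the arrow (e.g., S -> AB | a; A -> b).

Nullable set: {C}.
S -> AC: C nullable, giving A | AC.
S -> Ch: C nullable, giving Ch | h.
Drop C -> λ.
Unchanged (no nullable symbols): S -> h; A -> e; A -> hhA; C -> dS; C -> dh; C -> eSS.

S -> A | h | AC | Ch; A -> e | hhA; C -> dS | dh | eSS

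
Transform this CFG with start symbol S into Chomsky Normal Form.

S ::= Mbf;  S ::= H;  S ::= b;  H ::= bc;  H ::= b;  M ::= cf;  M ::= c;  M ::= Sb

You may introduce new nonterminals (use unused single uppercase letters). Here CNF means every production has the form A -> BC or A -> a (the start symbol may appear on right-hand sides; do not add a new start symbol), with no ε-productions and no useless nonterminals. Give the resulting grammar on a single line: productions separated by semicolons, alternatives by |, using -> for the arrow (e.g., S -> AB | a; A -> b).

S -> b | AB | MD; A -> b; B -> c; C -> f; D -> AC; M -> c | BC | SA

No ε-productions.
After unit-elimination: S -> b | bc | Mbf; H -> b | bc; M -> c | Sb | cf.
TERM: introduce A -> b, B -> c, C -> f and substitute in every rule of length ≥2.
BIN: S -> MAC becomes S -> MD, D -> AC.
Drop unreachable/unproductive: H.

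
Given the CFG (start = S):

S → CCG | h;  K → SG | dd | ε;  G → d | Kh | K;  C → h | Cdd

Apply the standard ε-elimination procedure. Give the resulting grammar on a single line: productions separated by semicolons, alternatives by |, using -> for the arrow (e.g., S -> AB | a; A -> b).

S -> h | CC | CCG; C -> h | Cdd; G -> K | d | h | Kh; K -> S | SG | dd

Nullable set: {G, K}.
S -> CCG: G nullable, giving CC | CCG.
G -> K: K nullable, giving K.
G -> Kh: K nullable, giving Kh | h.
Drop K -> ε.
K -> SG: G nullable, giving S | SG.
Unchanged (no nullable symbols): S -> h; C -> Cdd; C -> h; G -> d; K -> dd.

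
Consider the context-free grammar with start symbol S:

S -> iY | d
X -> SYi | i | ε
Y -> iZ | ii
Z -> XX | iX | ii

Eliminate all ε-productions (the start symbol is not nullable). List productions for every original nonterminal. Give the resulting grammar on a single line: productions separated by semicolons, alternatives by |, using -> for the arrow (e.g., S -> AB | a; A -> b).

Nullable set: {X, Z}.
Drop X -> ε.
Y -> iZ: Z nullable, giving i | iZ.
Z -> XX: X, X nullable, giving X | XX.
Z -> iX: X nullable, giving i | iX.
Unchanged (no nullable symbols): S -> d; S -> iY; X -> SYi; X -> i; Y -> ii; Z -> ii.

S -> d | iY; X -> i | SYi; Y -> i | iZ | ii; Z -> X | i | XX | iX | ii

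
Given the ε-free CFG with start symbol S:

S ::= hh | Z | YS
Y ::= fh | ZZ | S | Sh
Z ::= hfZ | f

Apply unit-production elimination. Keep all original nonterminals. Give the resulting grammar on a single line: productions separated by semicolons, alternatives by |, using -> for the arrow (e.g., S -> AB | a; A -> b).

Unit productions: S->Z, Y->S.
Unit pairs (A ⇒* B via units): (S,Z), (Y,S), (Y,Z).
S: inherits non-unit rules of {S, Z} → YS | f | hfZ | hh.
Y: inherits non-unit rules of {S, Y, Z} → Sh | YS | ZZ | f | fh | hfZ | hh.
Z: inherits non-unit rules of {Z} → f | hfZ.

S -> f | YS | hh | hfZ; Y -> f | Sh | YS | ZZ | fh | hh | hfZ; Z -> f | hfZ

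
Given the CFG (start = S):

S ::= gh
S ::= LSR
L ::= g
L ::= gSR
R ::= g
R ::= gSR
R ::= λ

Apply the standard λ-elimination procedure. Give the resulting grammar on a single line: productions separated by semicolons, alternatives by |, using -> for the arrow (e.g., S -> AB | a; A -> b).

S -> LS | gh | LSR; L -> g | gS | gSR; R -> g | gS | gSR

Nullable set: {R}.
S -> LSR: R nullable, giving LS | LSR.
L -> gSR: R nullable, giving gS | gSR.
Drop R -> λ.
R -> gSR: R nullable, giving gS | gSR.
Unchanged (no nullable symbols): S -> gh; L -> g; R -> g.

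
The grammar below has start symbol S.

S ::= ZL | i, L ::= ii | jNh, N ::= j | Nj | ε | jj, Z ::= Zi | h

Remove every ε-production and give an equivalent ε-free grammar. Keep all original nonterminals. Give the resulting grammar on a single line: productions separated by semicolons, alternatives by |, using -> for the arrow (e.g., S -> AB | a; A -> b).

S -> i | ZL; L -> ii | jh | jNh; N -> j | Nj | jj; Z -> h | Zi

Nullable set: {N}.
L -> jNh: N nullable, giving jNh | jh.
Drop N -> ε.
N -> Nj: N nullable, giving Nj | j.
Unchanged (no nullable symbols): S -> ZL; S -> i; L -> ii; N -> j; N -> jj; Z -> Zi; Z -> h.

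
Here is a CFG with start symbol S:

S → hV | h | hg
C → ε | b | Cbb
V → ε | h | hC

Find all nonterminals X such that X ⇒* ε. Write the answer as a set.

Directly nullable (have an ε-rule): {C, V}.
Not nullable: S — each has a terminal in every rule's right-hand side or depends on a non-nullable symbol.

{C, V}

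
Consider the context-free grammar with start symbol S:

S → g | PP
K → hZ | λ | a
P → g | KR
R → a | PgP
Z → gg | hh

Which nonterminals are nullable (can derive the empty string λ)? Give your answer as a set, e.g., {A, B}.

Directly nullable (have an ε-rule): {K}.
Not nullable: P, R, S, Z — each has a terminal in every rule's right-hand side or depends on a non-nullable symbol.

{K}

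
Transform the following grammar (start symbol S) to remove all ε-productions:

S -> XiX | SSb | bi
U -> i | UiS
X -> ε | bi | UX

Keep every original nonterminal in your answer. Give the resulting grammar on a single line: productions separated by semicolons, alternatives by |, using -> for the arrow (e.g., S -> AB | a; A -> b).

S -> i | Xi | bi | iX | SSb | XiX; U -> i | UiS; X -> U | UX | bi

Nullable set: {X}.
S -> XiX: X, X nullable, giving Xi | XiX | i | iX.
Drop X -> ε.
X -> UX: X nullable, giving U | UX.
Unchanged (no nullable symbols): S -> SSb; S -> bi; U -> UiS; U -> i; X -> bi.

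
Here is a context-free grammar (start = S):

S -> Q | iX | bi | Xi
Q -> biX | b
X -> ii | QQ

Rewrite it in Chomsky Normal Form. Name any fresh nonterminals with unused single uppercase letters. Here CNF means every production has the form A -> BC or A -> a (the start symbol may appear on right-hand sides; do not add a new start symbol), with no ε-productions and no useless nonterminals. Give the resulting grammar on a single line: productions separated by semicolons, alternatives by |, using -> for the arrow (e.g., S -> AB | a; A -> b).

S -> b | AB | AD | BX | XB; A -> b; B -> i; C -> BX; D -> BX; Q -> b | AC; X -> BB | QQ

No ε-productions.
After unit-elimination: S -> b | Xi | bi | iX | biX; Q -> b | biX; X -> QQ | ii.
TERM: introduce A -> b, B -> i and substitute in every rule of length ≥2.
BIN: Q -> ABX becomes Q -> AC, C -> BX; S -> ABX becomes S -> AD, D -> BX.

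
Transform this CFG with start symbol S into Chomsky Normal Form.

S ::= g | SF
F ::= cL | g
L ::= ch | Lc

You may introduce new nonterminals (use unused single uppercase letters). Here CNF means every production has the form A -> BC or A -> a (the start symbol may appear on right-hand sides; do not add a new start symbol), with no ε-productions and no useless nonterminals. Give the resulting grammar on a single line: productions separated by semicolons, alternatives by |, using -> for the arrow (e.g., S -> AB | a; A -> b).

S -> g | SF; A -> c; B -> h; F -> g | AL; L -> AB | LA

No ε-productions.
No unit productions to eliminate.
TERM: introduce A -> c, B -> h and substitute in every rule of length ≥2.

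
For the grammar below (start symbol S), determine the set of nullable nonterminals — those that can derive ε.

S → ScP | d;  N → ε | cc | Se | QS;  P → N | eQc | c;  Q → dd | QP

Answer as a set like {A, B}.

{N, P}

Directly nullable (have an ε-rule): {N}.
P is nullable via P -> N (every symbol on the right is already known nullable).
Not nullable: Q, S — each has a terminal in every rule's right-hand side or depends on a non-nullable symbol.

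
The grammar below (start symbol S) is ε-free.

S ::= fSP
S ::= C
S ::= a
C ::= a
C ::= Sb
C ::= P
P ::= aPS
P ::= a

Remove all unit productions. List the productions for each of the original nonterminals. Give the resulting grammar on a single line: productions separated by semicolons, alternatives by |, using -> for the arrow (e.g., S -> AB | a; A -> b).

S -> a | Sb | aPS | fSP; C -> a | Sb | aPS; P -> a | aPS

Unit productions: C->P, S->C.
Unit pairs (A ⇒* B via units): (C,P), (S,C), (S,P).
S: inherits non-unit rules of {C, P, S} → Sb | a | aPS | fSP.
C: inherits non-unit rules of {C, P} → Sb | a | aPS.
P: inherits non-unit rules of {P} → a | aPS.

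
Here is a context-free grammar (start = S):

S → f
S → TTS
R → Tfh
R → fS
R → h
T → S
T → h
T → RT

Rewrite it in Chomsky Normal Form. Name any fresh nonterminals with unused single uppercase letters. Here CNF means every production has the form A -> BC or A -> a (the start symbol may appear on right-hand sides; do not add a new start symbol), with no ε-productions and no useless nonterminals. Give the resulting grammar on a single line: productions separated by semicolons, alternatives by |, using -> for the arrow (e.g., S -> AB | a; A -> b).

No ε-productions.
After unit-elimination: S -> f | TTS; R -> h | fS | Tfh; T -> f | h | RT | TTS.
TERM: introduce A -> f, B -> h and substitute in every rule of length ≥2.
BIN: R -> TAB becomes R -> TC, C -> AB; S -> TTS becomes S -> TD, D -> TS; T -> TTS becomes T -> TE, E -> TS.

S -> f | TD; A -> f; B -> h; C -> AB; D -> TS; E -> TS; R -> h | AS | TC; T -> f | h | RT | TE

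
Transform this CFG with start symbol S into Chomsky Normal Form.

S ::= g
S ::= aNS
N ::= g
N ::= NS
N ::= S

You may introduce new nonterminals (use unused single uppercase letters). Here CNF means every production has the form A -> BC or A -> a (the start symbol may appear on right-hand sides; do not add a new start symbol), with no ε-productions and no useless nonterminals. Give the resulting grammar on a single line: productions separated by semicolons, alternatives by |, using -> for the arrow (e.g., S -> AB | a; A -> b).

S -> g | AC; A -> a; B -> NS; C -> NS; N -> g | AB | NS

No ε-productions.
After unit-elimination: S -> g | aNS; N -> g | NS | aNS.
TERM: introduce A -> a and substitute in every rule of length ≥2.
BIN: N -> ANS becomes N -> AB, B -> NS; S -> ANS becomes S -> AC, C -> NS.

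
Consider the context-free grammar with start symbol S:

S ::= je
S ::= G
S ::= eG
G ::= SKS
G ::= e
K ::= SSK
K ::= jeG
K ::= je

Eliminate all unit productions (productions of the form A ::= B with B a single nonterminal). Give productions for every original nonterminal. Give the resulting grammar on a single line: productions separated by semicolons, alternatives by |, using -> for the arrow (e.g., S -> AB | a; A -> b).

Unit productions: S->G.
Unit pairs (A ⇒* B via units): (S,G).
S: inherits non-unit rules of {G, S} → SKS | e | eG | je.
G: inherits non-unit rules of {G} → SKS | e.
K: inherits non-unit rules of {K} → SSK | je | jeG.

S -> e | eG | je | SKS; G -> e | SKS; K -> je | SSK | jeG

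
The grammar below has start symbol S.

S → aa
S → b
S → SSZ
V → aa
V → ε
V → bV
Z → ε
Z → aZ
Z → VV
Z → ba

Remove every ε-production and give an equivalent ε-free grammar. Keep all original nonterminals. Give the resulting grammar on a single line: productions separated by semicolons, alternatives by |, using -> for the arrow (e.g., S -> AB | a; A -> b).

S -> b | SS | aa | SSZ; V -> b | aa | bV; Z -> V | a | VV | aZ | ba

Nullable set: {V, Z}.
S -> SSZ: Z nullable, giving SS | SSZ.
Drop V -> ε.
V -> bV: V nullable, giving b | bV.
Drop Z -> ε.
Z -> VV: V, V nullable, giving V | VV.
Z -> aZ: Z nullable, giving a | aZ.
Unchanged (no nullable symbols): S -> aa; S -> b; V -> aa; Z -> ba.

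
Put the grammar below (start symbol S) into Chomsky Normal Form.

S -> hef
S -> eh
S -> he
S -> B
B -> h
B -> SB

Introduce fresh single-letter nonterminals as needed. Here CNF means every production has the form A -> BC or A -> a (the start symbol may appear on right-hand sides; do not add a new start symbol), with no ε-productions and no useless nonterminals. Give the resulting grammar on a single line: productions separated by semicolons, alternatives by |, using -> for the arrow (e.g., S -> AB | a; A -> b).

S -> h | AC | CA | CE | SB; A -> e; B -> h | SB; C -> h; D -> f; E -> AD

No ε-productions.
After unit-elimination: S -> h | SB | eh | he | hef; B -> h | SB.
TERM: introduce A -> e, D -> f, C -> h and substitute in every rule of length ≥2.
BIN: S -> CAD becomes S -> CE, E -> AD.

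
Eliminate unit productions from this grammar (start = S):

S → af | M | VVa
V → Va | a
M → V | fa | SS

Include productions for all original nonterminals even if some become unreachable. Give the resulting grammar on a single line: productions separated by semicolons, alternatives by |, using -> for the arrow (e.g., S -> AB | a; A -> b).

Unit productions: M->V, S->M.
Unit pairs (A ⇒* B via units): (M,V), (S,M), (S,V).
S: inherits non-unit rules of {M, S, V} → SS | VVa | Va | a | af | fa.
M: inherits non-unit rules of {M, V} → SS | Va | a | fa.
V: inherits non-unit rules of {V} → Va | a.

S -> a | SS | Va | af | fa | VVa; M -> a | SS | Va | fa; V -> a | Va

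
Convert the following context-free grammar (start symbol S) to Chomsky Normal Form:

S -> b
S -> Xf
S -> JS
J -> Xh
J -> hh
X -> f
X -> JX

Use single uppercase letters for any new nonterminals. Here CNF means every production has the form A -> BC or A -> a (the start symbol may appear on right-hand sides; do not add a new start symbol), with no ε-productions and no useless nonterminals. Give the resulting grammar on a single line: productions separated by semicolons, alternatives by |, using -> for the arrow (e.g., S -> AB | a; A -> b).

No ε-productions.
No unit productions to eliminate.
TERM: introduce B -> f, A -> h and substitute in every rule of length ≥2.

S -> b | JS | XB; A -> h; B -> f; J -> AA | XA; X -> f | JX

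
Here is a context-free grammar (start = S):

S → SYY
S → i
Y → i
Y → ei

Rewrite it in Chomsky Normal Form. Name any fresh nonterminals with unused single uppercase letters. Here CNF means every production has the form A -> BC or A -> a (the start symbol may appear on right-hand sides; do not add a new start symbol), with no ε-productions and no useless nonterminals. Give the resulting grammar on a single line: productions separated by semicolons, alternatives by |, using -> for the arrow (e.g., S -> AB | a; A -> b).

S -> i | SC; A -> e; B -> i; C -> YY; Y -> i | AB

No ε-productions.
No unit productions to eliminate.
TERM: introduce A -> e, B -> i and substitute in every rule of length ≥2.
BIN: S -> SYY becomes S -> SC, C -> YY.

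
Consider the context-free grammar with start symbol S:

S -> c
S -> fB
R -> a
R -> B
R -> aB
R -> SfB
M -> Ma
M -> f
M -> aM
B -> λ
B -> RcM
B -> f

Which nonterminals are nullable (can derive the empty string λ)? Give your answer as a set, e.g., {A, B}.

Directly nullable (have an ε-rule): {B}.
R is nullable via R -> B (every symbol on the right is already known nullable).
Not nullable: M, S — each has a terminal in every rule's right-hand side or depends on a non-nullable symbol.

{B, R}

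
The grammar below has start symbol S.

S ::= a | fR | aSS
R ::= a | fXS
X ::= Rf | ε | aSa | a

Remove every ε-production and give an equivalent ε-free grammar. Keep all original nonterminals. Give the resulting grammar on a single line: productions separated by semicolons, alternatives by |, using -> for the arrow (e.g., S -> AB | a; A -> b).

Nullable set: {X}.
R -> fXS: X nullable, giving fS | fXS.
Drop X -> ε.
Unchanged (no nullable symbols): S -> a; S -> aSS; S -> fR; R -> a; X -> Rf; X -> a; X -> aSa.

S -> a | fR | aSS; R -> a | fS | fXS; X -> a | Rf | aSa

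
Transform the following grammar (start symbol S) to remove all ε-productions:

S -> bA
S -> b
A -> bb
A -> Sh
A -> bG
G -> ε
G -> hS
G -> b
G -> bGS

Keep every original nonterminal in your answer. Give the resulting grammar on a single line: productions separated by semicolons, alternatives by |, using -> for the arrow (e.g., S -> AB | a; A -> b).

S -> b | bA; A -> b | Sh | bG | bb; G -> b | bS | hS | bGS

Nullable set: {G}.
A -> bG: G nullable, giving b | bG.
Drop G -> ε.
G -> bGS: G nullable, giving bGS | bS.
Unchanged (no nullable symbols): S -> b; S -> bA; A -> Sh; A -> bb; G -> b; G -> hS.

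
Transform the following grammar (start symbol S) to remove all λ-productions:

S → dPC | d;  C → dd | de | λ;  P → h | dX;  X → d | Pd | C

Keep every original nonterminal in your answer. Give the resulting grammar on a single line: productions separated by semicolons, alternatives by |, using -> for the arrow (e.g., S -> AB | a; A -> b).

S -> d | dP | dPC; C -> dd | de; P -> d | h | dX; X -> C | d | Pd

Nullable set: {C, X}.
S -> dPC: C nullable, giving dP | dPC.
Drop C -> λ.
P -> dX: X nullable, giving d | dX.
X -> C: C nullable, giving C.
Unchanged (no nullable symbols): S -> d; C -> dd; C -> de; P -> h; X -> Pd; X -> d.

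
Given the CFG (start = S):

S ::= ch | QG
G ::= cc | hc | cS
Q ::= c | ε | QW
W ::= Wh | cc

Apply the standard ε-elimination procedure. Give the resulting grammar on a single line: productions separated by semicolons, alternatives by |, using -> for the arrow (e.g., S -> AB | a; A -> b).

S -> G | QG | ch; G -> cS | cc | hc; Q -> W | c | QW; W -> Wh | cc

Nullable set: {Q}.
S -> QG: Q nullable, giving G | QG.
Drop Q -> ε.
Q -> QW: Q nullable, giving QW | W.
Unchanged (no nullable symbols): S -> ch; G -> cS; G -> cc; G -> hc; Q -> c; W -> Wh; W -> cc.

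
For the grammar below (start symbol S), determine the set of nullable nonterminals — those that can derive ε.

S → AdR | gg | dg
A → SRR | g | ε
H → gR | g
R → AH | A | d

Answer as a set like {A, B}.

{A, R}

Directly nullable (have an ε-rule): {A}.
R is nullable via R -> A (every symbol on the right is already known nullable).
Not nullable: H, S — each has a terminal in every rule's right-hand side or depends on a non-nullable symbol.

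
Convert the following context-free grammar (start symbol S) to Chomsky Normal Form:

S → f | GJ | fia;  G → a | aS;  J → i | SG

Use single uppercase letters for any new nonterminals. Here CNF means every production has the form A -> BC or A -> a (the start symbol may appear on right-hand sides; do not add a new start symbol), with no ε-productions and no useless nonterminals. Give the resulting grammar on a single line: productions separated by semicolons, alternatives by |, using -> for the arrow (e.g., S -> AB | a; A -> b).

S -> f | BD | GJ; A -> a; B -> f; C -> i; D -> CA; G -> a | AS; J -> i | SG

No ε-productions.
No unit productions to eliminate.
TERM: introduce A -> a, B -> f, C -> i and substitute in every rule of length ≥2.
BIN: S -> BCA becomes S -> BD, D -> CA.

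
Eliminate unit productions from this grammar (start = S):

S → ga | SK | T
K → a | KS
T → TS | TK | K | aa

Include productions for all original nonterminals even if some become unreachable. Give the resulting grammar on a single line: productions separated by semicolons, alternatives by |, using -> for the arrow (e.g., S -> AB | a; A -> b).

Unit productions: S->T, T->K.
Unit pairs (A ⇒* B via units): (S,K), (S,T), (T,K).
S: inherits non-unit rules of {K, S, T} → KS | SK | TK | TS | a | aa | ga.
K: inherits non-unit rules of {K} → KS | a.
T: inherits non-unit rules of {K, T} → KS | TK | TS | a | aa.

S -> a | KS | SK | TK | TS | aa | ga; K -> a | KS; T -> a | KS | TK | TS | aa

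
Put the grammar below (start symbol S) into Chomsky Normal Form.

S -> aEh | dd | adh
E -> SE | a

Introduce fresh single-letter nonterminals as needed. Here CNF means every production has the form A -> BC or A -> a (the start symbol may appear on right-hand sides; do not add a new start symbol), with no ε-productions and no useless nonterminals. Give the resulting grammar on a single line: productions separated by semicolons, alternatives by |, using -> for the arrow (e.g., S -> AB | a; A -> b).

S -> AD | AF | CC; A -> a; B -> h; C -> d; D -> CB; E -> a | SE; F -> EB

No ε-productions.
No unit productions to eliminate.
TERM: introduce A -> a, C -> d, B -> h and substitute in every rule of length ≥2.
BIN: S -> ACB becomes S -> AD, D -> CB; S -> AEB becomes S -> AF, F -> EB.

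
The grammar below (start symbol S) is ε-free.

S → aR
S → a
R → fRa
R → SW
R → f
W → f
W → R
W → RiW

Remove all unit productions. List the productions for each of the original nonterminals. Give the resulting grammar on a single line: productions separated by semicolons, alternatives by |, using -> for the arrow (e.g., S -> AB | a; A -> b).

Unit productions: W->R.
Unit pairs (A ⇒* B via units): (W,R).
S: inherits non-unit rules of {S} → a | aR.
R: inherits non-unit rules of {R} → SW | f | fRa.
W: inherits non-unit rules of {R, W} → RiW | SW | f | fRa.

S -> a | aR; R -> f | SW | fRa; W -> f | SW | RiW | fRa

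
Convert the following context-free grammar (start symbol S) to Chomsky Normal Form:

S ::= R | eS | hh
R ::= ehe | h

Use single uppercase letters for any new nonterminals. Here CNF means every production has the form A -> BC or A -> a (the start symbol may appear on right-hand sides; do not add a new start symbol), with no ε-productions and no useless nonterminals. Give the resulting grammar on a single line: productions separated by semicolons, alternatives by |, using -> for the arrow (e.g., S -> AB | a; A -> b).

S -> h | AD | AS | BB; A -> e; B -> h; D -> BA

No ε-productions.
After unit-elimination: S -> h | eS | hh | ehe; R -> h | ehe.
TERM: introduce A -> e, B -> h and substitute in every rule of length ≥2.
BIN: R -> ABA becomes R -> AC, C -> BA; S -> ABA becomes S -> AD, D -> BA.
Drop unreachable/unproductive: R.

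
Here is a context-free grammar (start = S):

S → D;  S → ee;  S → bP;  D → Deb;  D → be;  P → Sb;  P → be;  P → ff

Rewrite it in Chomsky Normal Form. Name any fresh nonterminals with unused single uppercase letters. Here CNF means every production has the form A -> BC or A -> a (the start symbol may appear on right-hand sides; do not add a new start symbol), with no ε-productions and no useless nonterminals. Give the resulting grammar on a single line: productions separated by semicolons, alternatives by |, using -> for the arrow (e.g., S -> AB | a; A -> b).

S -> AA | BA | BP | DF; A -> e; B -> b; C -> f; D -> BA | DE; E -> AB; F -> AB; P -> BA | CC | SB

No ε-productions.
After unit-elimination: S -> bP | be | ee | Deb; D -> be | Deb; P -> Sb | be | ff.
TERM: introduce B -> b, A -> e, C -> f and substitute in every rule of length ≥2.
BIN: D -> DAB becomes D -> DE, E -> AB; S -> DAB becomes S -> DF, F -> AB.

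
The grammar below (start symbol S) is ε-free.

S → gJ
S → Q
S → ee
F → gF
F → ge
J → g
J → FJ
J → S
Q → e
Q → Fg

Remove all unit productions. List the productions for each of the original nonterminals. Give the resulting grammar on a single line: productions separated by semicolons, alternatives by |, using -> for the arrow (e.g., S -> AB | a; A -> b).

S -> e | Fg | ee | gJ; F -> gF | ge; J -> e | g | FJ | Fg | ee | gJ; Q -> e | Fg

Unit productions: J->S, S->Q.
Unit pairs (A ⇒* B via units): (J,Q), (J,S), (S,Q).
S: inherits non-unit rules of {Q, S} → Fg | e | ee | gJ.
F: inherits non-unit rules of {F} → gF | ge.
J: inherits non-unit rules of {J, Q, S} → FJ | Fg | e | ee | g | gJ.
Q: inherits non-unit rules of {Q} → Fg | e.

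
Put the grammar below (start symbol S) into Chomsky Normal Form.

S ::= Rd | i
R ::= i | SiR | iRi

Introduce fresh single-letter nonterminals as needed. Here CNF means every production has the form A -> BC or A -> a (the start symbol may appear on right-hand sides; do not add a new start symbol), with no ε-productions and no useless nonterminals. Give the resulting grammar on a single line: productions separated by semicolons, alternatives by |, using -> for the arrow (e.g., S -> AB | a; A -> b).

S -> i | RB; A -> i; B -> d; C -> RA; D -> AR; R -> i | AC | SD

No ε-productions.
No unit productions to eliminate.
TERM: introduce B -> d, A -> i and substitute in every rule of length ≥2.
BIN: R -> ARA becomes R -> AC, C -> RA; R -> SAR becomes R -> SD, D -> AR.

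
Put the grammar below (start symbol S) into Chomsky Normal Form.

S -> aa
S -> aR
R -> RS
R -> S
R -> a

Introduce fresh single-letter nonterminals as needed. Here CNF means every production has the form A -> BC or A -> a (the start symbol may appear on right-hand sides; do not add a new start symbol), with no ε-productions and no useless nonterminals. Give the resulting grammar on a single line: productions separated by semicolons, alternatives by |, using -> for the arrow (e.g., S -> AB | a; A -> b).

S -> AA | AR; A -> a; R -> a | AA | AR | RS

No ε-productions.
After unit-elimination: S -> aR | aa; R -> a | RS | aR | aa.
TERM: introduce A -> a and substitute in every rule of length ≥2.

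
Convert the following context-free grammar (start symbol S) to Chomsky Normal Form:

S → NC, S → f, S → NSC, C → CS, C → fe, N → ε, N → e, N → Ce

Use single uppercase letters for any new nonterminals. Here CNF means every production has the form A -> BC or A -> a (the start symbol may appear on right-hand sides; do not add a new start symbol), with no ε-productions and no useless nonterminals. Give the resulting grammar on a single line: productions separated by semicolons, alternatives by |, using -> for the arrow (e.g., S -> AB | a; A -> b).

S -> f | AB | CS | NC | ND | SC; A -> f; B -> e; C -> AB | CS; D -> SC; N -> e | CB

Nullable: {N}; after ε-elimination: S -> C | f | NC | SC | NSC; C -> CS | fe; N -> e | Ce.
After unit-elimination: S -> f | CS | NC | SC | fe | NSC; C -> CS | fe; N -> e | Ce.
TERM: introduce B -> e, A -> f and substitute in every rule of length ≥2.
BIN: S -> NSC becomes S -> ND, D -> SC.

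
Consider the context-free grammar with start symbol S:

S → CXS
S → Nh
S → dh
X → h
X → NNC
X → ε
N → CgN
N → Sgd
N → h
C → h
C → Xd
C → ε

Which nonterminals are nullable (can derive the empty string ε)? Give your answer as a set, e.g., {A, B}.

{C, X}

Directly nullable (have an ε-rule): {C, X}.
Not nullable: N, S — each has a terminal in every rule's right-hand side or depends on a non-nullable symbol.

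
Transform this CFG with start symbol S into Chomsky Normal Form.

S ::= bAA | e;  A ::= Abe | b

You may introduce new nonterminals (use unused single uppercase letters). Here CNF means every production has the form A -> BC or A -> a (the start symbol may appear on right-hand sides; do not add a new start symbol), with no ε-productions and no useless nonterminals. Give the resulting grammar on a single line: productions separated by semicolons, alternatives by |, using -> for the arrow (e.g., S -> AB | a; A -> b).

No ε-productions.
No unit productions to eliminate.
TERM: introduce B -> b, C -> e and substitute in every rule of length ≥2.
BIN: A -> ABC becomes A -> AD, D -> BC; S -> BAA becomes S -> BE, E -> AA.

S -> e | BE; A -> b | AD; B -> b; C -> e; D -> BC; E -> AA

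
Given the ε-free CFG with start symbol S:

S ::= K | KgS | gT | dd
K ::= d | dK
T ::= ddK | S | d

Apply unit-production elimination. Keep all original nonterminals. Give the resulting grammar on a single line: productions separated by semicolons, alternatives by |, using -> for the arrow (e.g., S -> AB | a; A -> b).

S -> d | dK | dd | gT | KgS; K -> d | dK; T -> d | dK | dd | gT | KgS | ddK

Unit productions: S->K, T->S.
Unit pairs (A ⇒* B via units): (S,K), (T,K), (T,S).
S: inherits non-unit rules of {K, S} → KgS | d | dK | dd | gT.
K: inherits non-unit rules of {K} → d | dK.
T: inherits non-unit rules of {K, S, T} → KgS | d | dK | dd | ddK | gT.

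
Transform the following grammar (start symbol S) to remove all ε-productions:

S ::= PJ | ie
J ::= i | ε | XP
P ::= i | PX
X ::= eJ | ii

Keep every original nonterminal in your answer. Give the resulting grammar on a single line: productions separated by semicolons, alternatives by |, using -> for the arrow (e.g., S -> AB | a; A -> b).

Nullable set: {J}.
S -> PJ: J nullable, giving P | PJ.
Drop J -> ε.
X -> eJ: J nullable, giving e | eJ.
Unchanged (no nullable symbols): S -> ie; J -> XP; J -> i; P -> PX; P -> i; X -> ii.

S -> P | PJ | ie; J -> i | XP; P -> i | PX; X -> e | eJ | ii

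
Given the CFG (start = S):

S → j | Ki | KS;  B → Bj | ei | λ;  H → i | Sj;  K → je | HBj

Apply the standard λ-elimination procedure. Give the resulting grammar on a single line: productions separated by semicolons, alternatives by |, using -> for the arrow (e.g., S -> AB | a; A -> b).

Nullable set: {B}.
Drop B -> λ.
B -> Bj: B nullable, giving Bj | j.
K -> HBj: B nullable, giving HBj | Hj.
Unchanged (no nullable symbols): S -> KS; S -> Ki; S -> j; B -> ei; H -> Sj; H -> i; K -> je.

S -> j | KS | Ki; B -> j | Bj | ei; H -> i | Sj; K -> Hj | je | HBj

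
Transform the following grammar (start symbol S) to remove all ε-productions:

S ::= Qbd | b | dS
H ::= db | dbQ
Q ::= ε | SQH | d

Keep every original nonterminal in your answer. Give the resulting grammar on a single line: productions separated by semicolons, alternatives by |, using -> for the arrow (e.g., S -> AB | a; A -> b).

S -> b | bd | dS | Qbd; H -> db | dbQ; Q -> d | SH | SQH

Nullable set: {Q}.
S -> Qbd: Q nullable, giving Qbd | bd.
H -> dbQ: Q nullable, giving db | dbQ.
Drop Q -> ε.
Q -> SQH: Q nullable, giving SH | SQH.
Unchanged (no nullable symbols): S -> b; S -> dS; H -> db; Q -> d.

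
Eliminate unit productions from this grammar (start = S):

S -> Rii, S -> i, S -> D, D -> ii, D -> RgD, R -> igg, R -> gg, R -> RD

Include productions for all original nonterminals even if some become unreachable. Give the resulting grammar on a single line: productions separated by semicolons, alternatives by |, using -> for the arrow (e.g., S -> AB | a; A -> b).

Unit productions: S->D.
Unit pairs (A ⇒* B via units): (S,D).
S: inherits non-unit rules of {D, S} → RgD | Rii | i | ii.
D: inherits non-unit rules of {D} → RgD | ii.
R: inherits non-unit rules of {R} → RD | gg | igg.

S -> i | ii | RgD | Rii; D -> ii | RgD; R -> RD | gg | igg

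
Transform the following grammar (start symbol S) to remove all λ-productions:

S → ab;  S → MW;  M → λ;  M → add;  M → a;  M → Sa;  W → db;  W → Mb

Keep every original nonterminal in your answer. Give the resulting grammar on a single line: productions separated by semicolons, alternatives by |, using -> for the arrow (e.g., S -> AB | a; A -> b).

S -> W | MW | ab; M -> a | Sa | add; W -> b | Mb | db

Nullable set: {M}.
S -> MW: M nullable, giving MW | W.
Drop M -> λ.
W -> Mb: M nullable, giving Mb | b.
Unchanged (no nullable symbols): S -> ab; M -> Sa; M -> a; M -> add; W -> db.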